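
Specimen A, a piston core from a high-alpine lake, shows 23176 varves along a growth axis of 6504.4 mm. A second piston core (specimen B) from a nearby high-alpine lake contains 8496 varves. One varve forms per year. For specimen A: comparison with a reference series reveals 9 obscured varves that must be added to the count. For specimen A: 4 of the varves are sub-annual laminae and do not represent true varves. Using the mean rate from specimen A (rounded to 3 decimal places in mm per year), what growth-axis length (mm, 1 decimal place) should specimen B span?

Specimen A: true varve count = 23176 − 4 + 9 = 23181.
A: Mean rate = 6504.4 mm / 23181 years ≈ 0.281 mm/year.
B's length ≈ 0.281 × 8496 = 2387.4 mm.

2387.4 mm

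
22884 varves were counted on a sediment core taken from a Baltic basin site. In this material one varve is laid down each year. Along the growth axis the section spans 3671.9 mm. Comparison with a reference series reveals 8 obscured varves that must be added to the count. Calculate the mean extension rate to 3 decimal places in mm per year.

0.160 mm per year

Correcting the raw count gives 22884 + 8 = 22892 true varves.
3671.9 mm over 22892 years gives 3671.9 / 22892 ≈ 0.160 mm per year.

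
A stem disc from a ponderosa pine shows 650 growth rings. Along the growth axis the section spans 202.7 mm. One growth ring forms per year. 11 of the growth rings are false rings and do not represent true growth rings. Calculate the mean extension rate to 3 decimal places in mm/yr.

0.317 mm/yr

After corrections the count is 650 − 11 = 639 growth rings.
202.7 mm over 639 years gives 202.7 / 639 ≈ 0.317 mm/yr.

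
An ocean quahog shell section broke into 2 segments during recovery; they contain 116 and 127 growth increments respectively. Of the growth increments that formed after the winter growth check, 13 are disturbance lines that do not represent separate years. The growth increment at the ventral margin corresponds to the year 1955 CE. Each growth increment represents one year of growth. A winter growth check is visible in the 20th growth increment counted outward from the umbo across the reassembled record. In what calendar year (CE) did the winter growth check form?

1745 CE

Total growth increments = 116 + 127 = 243.
243 − 20 = 223 growth increments lie beyond the winter growth check toward the ventral margin.
Removing the 13 false growth increments leaves 223 − 13 = 210 true growth increments beyond the winter growth check.
Counting back 210 years from 1955 CE places the winter growth check in 1955 − 210 = 1745 CE.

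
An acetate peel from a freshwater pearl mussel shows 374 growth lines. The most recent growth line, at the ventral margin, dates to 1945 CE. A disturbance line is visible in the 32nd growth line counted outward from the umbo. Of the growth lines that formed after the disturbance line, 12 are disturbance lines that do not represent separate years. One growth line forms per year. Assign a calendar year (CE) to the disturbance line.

1615 CE

374 − 32 = 342 growth lines lie beyond the disturbance line toward the ventral margin.
342 − 12 false = 330 true growth lines after the disturbance line.
Counting back 330 years from 1945 CE places the disturbance line in 1945 − 330 = 1615 CE.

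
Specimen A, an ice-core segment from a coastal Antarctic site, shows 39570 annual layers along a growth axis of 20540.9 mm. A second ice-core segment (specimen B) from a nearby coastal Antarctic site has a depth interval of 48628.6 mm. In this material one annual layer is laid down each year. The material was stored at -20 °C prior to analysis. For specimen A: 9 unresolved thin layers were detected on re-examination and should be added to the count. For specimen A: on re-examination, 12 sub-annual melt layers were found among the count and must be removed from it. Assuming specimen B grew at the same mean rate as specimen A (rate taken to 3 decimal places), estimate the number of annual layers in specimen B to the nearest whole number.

Specimen A: correcting the raw count gives 39570 − 12 + 9 = 39567 true annual layers.
A: Mean rate = 20540.9 mm / 39567 years ≈ 0.519 mm/year.
B spans 48628.6 / 0.519 = 93696.72 years ≈ 93697 annual layers.

93697 annual layers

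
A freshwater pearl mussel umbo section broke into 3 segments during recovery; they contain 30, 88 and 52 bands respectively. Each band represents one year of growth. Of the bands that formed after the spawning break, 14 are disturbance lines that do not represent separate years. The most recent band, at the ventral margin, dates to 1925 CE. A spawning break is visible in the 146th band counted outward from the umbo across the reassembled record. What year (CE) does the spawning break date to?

1915 CE

Total bands = 30 + 88 + 52 = 170.
The spawning break sits at band 146 from the umbo, so 170 − 146 = 24 bands formed after it.
24 − 14 false = 10 true bands after the spawning break.
1925 − 10 = 1915 CE.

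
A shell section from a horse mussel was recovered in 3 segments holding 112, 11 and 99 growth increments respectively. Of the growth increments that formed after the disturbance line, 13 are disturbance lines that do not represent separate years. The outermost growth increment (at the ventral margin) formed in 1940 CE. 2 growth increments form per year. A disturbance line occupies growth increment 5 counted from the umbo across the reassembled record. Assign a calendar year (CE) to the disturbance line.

Total growth increments = 112 + 11 + 99 = 222.
The disturbance line sits at growth increment 5 from the umbo, so 222 − 5 = 217 growth increments formed after it.
Excluding 13 false growth increments: 217 − 13 = 204.
Dividing by 2 growth increments per year: 204 / 2 = 102 years.
1940 − 102 = 1838 CE.

1838 CE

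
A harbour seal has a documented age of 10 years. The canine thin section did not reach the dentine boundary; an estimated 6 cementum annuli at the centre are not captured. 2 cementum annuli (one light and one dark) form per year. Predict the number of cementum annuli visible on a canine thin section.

14 cementum annuli

Expected cementum annuli: 10 × 2 = 20.
Less the 6 uncaptured cementum annuli: 20 − 6 = 14.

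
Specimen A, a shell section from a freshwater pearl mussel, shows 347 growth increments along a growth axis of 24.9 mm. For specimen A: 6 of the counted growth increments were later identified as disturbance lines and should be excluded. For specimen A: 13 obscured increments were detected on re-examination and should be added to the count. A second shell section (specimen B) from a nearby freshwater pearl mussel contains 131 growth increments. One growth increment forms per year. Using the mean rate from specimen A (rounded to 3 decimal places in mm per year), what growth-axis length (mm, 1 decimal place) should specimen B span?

Specimen A: adjusted count: 347 − 6 + 13 = 354 growth increments.
A: 24.9 mm over 354 years gives 24.9 / 354 ≈ 0.070 mm/year.
Length of B = 0.070 × 131 = 9.2 mm.

9.2 mm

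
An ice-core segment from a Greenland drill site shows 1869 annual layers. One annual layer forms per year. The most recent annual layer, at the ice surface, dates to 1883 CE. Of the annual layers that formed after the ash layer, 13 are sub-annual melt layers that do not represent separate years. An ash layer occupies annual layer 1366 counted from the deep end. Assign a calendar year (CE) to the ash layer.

1869 − 1366 = 503 annual layers lie beyond the ash layer toward the ice surface.
503 − 13 false = 490 true annual layers after the ash layer.
Counting back 490 years from 1883 CE places the ash layer in 1883 − 490 = 1393 CE.

1393 CE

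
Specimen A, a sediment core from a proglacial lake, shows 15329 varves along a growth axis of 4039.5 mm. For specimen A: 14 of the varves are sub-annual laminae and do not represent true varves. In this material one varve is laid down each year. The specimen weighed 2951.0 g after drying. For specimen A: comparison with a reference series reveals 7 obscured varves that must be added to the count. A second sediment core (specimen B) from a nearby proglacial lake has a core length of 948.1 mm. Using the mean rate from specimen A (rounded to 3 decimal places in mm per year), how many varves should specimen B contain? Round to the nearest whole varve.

3591 varves

Specimen A: correcting the raw count gives 15329 − 14 + 7 = 15322 true varves.
A: Mean rate = 4039.5 mm / 15322 years ≈ 0.264 mm/year.
B spans 948.1 / 0.264 = 3591.29 years ≈ 3591 varves.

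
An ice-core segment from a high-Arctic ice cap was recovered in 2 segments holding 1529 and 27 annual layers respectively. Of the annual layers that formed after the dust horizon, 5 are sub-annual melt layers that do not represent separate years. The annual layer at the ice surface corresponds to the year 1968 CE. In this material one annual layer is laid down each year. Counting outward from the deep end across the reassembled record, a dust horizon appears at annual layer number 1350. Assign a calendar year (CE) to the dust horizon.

1767 CE

Total annual layers = 1529 + 27 = 1556.
The dust horizon sits at annual layer 1350 from the deep end, so 1556 − 1350 = 206 annual layers formed after it.
Excluding 5 false annual layers: 206 − 5 = 201.
1968 − 201 = 1767 CE.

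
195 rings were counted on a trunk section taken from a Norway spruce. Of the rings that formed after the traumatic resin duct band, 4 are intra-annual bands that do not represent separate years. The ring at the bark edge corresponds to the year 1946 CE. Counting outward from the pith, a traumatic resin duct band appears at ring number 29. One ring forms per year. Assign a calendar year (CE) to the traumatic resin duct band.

Between ring 29 and the bark edge there are 195 − 29 = 166 rings.
166 − 4 false = 162 true rings after the traumatic resin duct band.
1946 − 162 = 1784 CE.

1784 CE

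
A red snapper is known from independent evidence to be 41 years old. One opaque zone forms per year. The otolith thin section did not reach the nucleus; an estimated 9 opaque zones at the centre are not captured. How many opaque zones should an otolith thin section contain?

At one opaque zone per year, 41 years correspond to 41 opaque zones.
Less the 9 uncaptured opaque zones: 41 − 9 = 32.

32 opaque zones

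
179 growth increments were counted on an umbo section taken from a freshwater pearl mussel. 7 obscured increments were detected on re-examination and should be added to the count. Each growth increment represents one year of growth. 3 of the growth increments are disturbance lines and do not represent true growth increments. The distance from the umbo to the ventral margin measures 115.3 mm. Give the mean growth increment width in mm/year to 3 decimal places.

Adjusted count: 179 − 3 + 7 = 183 growth increments.
115.3 mm over 183 years gives 115.3 / 183 ≈ 0.630 mm/year.

0.630 mm/year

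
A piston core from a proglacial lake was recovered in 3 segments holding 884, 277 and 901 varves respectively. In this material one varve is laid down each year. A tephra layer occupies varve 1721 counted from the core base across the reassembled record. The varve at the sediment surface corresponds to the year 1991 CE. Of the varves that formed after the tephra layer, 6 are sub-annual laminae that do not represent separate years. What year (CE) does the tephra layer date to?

Total varves = 884 + 277 + 901 = 2062.
Between varve 1721 and the sediment surface there are 2062 − 1721 = 341 varves.
341 − 6 false = 335 true varves after the tephra layer.
Counting back 335 years from 1991 CE places the tephra layer in 1991 − 335 = 1656 CE.

1656 CE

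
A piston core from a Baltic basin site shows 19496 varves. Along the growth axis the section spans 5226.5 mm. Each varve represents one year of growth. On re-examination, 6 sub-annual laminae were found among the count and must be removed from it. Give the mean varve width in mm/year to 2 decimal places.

0.27 mm/year

Correcting the raw count gives 19496 − 6 = 19490 true varves.
5226.5 mm over 19490 years gives 5226.5 / 19490 ≈ 0.27 mm/year.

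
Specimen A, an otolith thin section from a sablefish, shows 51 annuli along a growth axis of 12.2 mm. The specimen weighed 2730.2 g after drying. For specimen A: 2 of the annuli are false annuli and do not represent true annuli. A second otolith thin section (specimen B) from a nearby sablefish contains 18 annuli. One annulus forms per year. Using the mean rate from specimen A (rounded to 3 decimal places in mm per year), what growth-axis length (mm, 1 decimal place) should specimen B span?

4.5 mm

Specimen A: true annulus count = 51 − 2 = 49.
A: Mean rate = 12.2 mm / 49 years ≈ 0.249 mm/year.
For B, 0.249 mm/year × 18 years = 4.5 mm.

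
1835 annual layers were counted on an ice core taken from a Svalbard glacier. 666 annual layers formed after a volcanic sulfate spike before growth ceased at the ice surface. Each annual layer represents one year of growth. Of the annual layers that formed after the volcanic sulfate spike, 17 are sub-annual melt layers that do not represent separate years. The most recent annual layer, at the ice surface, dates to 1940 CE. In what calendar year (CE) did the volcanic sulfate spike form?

1291 CE

666 annual layers formed after the volcanic sulfate spike.
Excluding 17 false annual layers: 666 − 17 = 649.
1940 − 649 = 1291 CE.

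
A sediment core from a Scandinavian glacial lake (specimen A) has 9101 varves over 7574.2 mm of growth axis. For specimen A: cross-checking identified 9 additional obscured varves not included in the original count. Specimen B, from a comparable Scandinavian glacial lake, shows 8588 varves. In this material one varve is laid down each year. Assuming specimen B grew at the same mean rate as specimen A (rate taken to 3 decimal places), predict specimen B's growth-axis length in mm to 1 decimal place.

Specimen A: after corrections the count is 9101 + 9 = 9110 varves.
A: 7574.2 mm over 9110 years gives 7574.2 / 9110 ≈ 0.831 mm/year.
For B, 0.831 mm/year × 8588 years = 7136.6 mm.

7136.6 mm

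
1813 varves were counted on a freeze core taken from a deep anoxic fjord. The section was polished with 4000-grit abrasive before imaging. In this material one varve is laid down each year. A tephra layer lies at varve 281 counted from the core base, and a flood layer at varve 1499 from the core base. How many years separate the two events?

1218 years

The two markers are separated by 1499 − 281 = 1218 varves.
At one varve per year, 1218 years elapsed between them.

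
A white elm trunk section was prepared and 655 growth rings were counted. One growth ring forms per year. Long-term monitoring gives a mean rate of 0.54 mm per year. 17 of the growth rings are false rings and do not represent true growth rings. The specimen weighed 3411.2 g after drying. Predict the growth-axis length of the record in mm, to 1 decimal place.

344.5 mm

After corrections the count is 655 − 17 = 638 growth rings.
Length ≈ 0.54 × 638 = 344.5 mm.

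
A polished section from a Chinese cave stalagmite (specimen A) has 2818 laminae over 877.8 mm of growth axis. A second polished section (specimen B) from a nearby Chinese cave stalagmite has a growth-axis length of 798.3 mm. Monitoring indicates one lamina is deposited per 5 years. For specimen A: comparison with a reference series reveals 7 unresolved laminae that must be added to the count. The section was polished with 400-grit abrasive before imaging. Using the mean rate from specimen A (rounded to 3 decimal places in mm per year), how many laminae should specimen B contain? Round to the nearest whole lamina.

Specimen A: adjusted count: 2818 + 7 = 2825 laminae.
Specimen A: at 5 years per lamina, 2825 × 5 = 14125 years.
A: 877.8 mm over 14125 years gives 877.8 / 14125 ≈ 0.062 mm per year.
For B, 798.3 / 0.062 = 12875.81 years; at 5 years per lamina that is 12875.81 / 5 ≈ 2575 laminae.

2575 laminae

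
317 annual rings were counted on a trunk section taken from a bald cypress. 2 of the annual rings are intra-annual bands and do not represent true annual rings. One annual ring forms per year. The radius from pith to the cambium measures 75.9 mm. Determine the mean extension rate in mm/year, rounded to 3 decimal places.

After corrections the count is 317 − 2 = 315 annual rings.
75.9 mm over 315 years gives 75.9 / 315 ≈ 0.241 mm/year.

0.241 mm/year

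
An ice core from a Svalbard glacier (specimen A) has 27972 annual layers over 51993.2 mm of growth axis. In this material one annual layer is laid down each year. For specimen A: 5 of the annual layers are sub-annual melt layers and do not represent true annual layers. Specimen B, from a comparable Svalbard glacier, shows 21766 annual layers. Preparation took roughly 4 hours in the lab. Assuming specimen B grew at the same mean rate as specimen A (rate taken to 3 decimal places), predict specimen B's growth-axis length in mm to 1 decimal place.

40463.0 mm

Specimen A: true annual layer count = 27972 − 5 = 27967.
A: 51993.2 mm over 27967 years gives 51993.2 / 27967 ≈ 1.859 mm per year.
Length of B = 1.859 × 21766 = 40463.0 mm.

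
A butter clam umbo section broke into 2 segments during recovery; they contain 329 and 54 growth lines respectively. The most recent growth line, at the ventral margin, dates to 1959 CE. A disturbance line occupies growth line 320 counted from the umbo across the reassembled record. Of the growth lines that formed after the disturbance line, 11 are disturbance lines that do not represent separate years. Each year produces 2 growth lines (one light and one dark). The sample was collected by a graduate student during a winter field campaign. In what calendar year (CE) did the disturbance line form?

Total growth lines = 329 + 54 = 383.
The disturbance line sits at growth line 320 from the umbo, so 383 − 320 = 63 growth lines formed after it.
Removing the 11 false growth lines leaves 63 − 11 = 52 true growth lines beyond the disturbance line.
With 2 growth lines per year, 52 / 2 = 26 years.
The growth line at the ventral margin is 1959 CE, so the disturbance line dates to 1959 − 26 = 1933 CE.

1933 CE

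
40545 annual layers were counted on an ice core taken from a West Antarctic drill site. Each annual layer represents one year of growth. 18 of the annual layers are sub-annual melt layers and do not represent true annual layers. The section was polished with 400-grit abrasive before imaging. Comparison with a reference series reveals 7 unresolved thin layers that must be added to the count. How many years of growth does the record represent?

40534 yr

After corrections the count is 40545 − 18 + 7 = 40534 annual layers.
At one annual layer per year, that is 40534 years.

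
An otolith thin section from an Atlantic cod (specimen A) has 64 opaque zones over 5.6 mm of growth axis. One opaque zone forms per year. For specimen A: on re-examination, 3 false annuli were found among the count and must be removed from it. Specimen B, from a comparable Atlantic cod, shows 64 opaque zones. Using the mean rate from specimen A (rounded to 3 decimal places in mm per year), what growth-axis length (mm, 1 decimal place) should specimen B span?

5.9 mm

Specimen A: true opaque zone count = 64 − 3 = 61.
A: Extension rate ≈ 5.6 / 61 = 0.092 mm/year.
B's length ≈ 0.092 × 64 = 5.9 mm.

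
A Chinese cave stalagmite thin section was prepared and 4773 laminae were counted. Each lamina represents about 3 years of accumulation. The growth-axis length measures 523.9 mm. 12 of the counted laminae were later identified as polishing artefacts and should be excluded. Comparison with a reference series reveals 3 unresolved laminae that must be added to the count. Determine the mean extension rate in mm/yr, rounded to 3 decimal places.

0.037 mm/yr

Correcting the raw count gives 4773 − 12 + 3 = 4764 true laminae.
Multiplying by 3 years per lamina: 4764 × 3 = 14292 years.
Extension rate ≈ 523.9 / 14292 = 0.037 mm/yr.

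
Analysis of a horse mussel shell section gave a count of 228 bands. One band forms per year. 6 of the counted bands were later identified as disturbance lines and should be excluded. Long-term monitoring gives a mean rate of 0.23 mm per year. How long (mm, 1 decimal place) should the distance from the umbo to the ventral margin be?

51.1 mm

After corrections the count is 228 − 6 = 222 bands.
Predicted length = 0.23 mm/year × 222 years = 51.1 mm.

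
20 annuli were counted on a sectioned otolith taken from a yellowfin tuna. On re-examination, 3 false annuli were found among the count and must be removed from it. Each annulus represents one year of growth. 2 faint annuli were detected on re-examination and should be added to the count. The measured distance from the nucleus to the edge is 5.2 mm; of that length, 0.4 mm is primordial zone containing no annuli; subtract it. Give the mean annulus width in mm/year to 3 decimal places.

True annulus count = 20 − 3 + 2 = 19.
The growth record spans 5.2 − 0.4 = 4.8 mm.
4.8 mm over 19 years gives 4.8 / 19 ≈ 0.253 mm/year.

0.253 mm/year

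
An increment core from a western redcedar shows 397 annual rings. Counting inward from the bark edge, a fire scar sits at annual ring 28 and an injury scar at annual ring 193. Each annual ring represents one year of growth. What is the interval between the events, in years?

165 yr

Separation: 193 − 28 = 165 annual rings.
One annual ring per year makes the interval 165 years.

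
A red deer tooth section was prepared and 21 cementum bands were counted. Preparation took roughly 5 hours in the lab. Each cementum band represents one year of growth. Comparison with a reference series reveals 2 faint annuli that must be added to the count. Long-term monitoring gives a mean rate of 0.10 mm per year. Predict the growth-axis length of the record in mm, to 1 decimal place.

2.3 mm

Correcting the raw count gives 21 + 2 = 23 true cementum bands.
Length ≈ 0.10 × 23 = 2.3 mm.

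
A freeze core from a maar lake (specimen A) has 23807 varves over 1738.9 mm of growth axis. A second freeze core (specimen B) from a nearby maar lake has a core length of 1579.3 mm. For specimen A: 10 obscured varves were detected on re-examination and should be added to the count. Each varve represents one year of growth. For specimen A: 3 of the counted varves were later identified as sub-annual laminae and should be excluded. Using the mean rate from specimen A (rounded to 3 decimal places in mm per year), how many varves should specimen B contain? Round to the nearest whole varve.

21634 varves

Specimen A: correcting the raw count gives 23807 − 3 + 10 = 23814 true varves.
A: Mean rate = 1738.9 mm / 23814 years ≈ 0.073 mm/year.
B spans 1579.3 / 0.073 = 21634.25 years ≈ 21634 varves.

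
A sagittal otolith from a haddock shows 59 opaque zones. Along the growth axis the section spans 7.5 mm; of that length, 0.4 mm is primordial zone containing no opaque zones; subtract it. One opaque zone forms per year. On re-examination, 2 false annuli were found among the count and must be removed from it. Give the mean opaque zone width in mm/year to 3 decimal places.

Adjusted count: 59 − 2 = 57 opaque zones.
Removing the 0.4 mm offcut leaves 7.5 − 0.4 = 7.1 mm.
7.1 mm over 57 years gives 7.1 / 57 ≈ 0.125 mm/year.

0.125 mm/year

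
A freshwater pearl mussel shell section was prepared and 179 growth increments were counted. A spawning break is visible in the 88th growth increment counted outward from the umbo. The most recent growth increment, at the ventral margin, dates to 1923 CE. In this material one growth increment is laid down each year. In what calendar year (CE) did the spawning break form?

1832 CE

The spawning break sits at growth increment 88 from the umbo, so 179 − 88 = 91 growth increments formed after it.
Counting back 91 years from 1923 CE places the spawning break in 1923 − 91 = 1832 CE.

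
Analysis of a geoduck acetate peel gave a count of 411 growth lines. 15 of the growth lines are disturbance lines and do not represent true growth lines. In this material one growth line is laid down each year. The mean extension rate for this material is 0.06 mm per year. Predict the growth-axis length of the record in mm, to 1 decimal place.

Correcting the raw count gives 411 − 15 = 396 true growth lines.
Length ≈ 0.06 × 396 = 23.8 mm.

23.8 mm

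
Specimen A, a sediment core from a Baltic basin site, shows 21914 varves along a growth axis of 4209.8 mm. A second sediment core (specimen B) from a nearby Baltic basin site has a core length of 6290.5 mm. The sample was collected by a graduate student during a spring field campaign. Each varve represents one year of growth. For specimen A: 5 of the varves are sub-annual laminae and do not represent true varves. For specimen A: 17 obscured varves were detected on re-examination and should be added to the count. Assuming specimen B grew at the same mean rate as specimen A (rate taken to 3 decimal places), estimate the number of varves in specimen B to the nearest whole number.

Specimen A: after corrections the count is 21914 − 5 + 17 = 21926 varves.
A: Extension rate ≈ 4209.8 / 21926 = 0.192 mm per year.
Specimen B: 6290.5 mm / 0.192 mm per year = 32763.02 years ≈ 32763 varves.

32763 varves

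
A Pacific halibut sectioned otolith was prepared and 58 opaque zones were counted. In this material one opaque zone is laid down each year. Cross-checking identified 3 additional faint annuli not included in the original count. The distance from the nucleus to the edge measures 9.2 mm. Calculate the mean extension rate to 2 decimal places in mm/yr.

Adjusted count: 58 + 3 = 61 opaque zones.
Mean rate = 9.2 mm / 61 years ≈ 0.15 mm/yr.

0.15 mm/yr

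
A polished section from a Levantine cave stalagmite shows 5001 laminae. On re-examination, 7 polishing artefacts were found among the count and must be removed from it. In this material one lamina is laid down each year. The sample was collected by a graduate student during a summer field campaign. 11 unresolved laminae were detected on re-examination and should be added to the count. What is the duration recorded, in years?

After corrections the count is 5001 − 7 + 11 = 5005 laminae.
With a one-to-one lamina periodicity this is 5005 years.

5005 yr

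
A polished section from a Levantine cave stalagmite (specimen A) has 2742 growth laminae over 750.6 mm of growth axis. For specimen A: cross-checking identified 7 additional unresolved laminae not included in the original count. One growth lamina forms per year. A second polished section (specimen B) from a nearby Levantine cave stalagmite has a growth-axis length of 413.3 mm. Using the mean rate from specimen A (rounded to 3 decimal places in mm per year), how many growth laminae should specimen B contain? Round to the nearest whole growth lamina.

1514 growth laminae

Specimen A: after corrections the count is 2742 + 7 = 2749 growth laminae.
A: Extension rate ≈ 750.6 / 2749 = 0.273 mm per year.
Specimen B: 413.3 mm / 0.273 mm per year = 1513.92 years ≈ 1514 growth laminae.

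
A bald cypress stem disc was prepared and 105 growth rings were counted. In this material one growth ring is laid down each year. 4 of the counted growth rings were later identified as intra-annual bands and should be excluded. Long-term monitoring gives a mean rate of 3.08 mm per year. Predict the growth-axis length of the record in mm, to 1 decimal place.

True growth ring count = 105 − 4 = 101.
Length ≈ 3.08 × 101 = 311.1 mm.

311.1 mm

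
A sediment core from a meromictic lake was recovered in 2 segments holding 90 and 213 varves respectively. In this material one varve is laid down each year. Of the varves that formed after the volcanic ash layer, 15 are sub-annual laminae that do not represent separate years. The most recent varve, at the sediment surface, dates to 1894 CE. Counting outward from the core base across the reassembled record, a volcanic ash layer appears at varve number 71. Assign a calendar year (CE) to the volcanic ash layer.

1677 CE

Total varves = 90 + 213 = 303.
303 − 71 = 232 varves lie beyond the volcanic ash layer toward the sediment surface.
232 − 15 false = 217 true varves after the volcanic ash layer.
1894 − 217 = 1677 CE.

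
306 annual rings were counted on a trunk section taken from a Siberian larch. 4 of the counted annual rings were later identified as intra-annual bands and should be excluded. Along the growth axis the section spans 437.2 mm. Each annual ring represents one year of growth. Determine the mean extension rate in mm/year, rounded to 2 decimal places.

1.45 mm/year

Correcting the raw count gives 306 − 4 = 302 true annual rings.
Extension rate ≈ 437.2 / 302 = 1.45 mm/year.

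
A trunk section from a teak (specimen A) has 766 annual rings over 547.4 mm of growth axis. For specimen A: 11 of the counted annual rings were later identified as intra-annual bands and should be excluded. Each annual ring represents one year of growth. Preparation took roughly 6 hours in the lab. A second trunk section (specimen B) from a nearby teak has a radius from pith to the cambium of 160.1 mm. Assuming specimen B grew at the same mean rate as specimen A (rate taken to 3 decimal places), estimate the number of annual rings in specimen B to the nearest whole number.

221 annual rings

Specimen A: adjusted count: 766 − 11 = 755 annual rings.
A: Mean rate = 547.4 mm / 755 years ≈ 0.725 mm/yr.
For B, 160.1 / 0.725 = 220.83 years ≈ 221 annual rings.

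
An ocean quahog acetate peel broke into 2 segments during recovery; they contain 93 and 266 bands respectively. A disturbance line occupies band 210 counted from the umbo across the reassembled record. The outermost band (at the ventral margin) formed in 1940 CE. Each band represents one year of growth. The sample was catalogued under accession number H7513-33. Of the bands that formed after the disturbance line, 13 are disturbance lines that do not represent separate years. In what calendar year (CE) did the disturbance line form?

Total bands = 93 + 266 = 359.
359 − 210 = 149 bands lie beyond the disturbance line toward the ventral margin.
Removing the 13 false bands leaves 149 − 13 = 136 true bands beyond the disturbance line.
Counting back 136 years from 1940 CE places the disturbance line in 1940 − 136 = 1804 CE.

1804 CE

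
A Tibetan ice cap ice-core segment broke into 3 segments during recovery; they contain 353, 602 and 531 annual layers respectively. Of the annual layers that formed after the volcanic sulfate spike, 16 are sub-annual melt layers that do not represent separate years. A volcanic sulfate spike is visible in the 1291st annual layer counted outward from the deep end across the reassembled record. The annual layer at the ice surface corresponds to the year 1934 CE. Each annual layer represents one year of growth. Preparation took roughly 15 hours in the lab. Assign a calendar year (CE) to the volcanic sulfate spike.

1755 CE

Total annual layers = 353 + 602 + 531 = 1486.
The volcanic sulfate spike sits at annual layer 1291 from the deep end, so 1486 − 1291 = 195 annual layers formed after it.
Removing the 16 false annual layers leaves 195 − 16 = 179 true annual layers beyond the volcanic sulfate spike.
The annual layer at the ice surface is 1934 CE, so the volcanic sulfate spike dates to 1934 − 179 = 1755 CE.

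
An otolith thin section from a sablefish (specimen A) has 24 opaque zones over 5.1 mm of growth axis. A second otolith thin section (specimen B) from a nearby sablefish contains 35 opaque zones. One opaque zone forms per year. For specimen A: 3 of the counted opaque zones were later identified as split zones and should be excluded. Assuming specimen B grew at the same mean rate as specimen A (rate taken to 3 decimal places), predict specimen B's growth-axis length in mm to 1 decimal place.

Specimen A: after corrections the count is 24 − 3 = 21 opaque zones.
A: Mean rate = 5.1 mm / 21 years ≈ 0.243 mm/yr.
B's length ≈ 0.243 × 35 = 8.5 mm.

8.5 mm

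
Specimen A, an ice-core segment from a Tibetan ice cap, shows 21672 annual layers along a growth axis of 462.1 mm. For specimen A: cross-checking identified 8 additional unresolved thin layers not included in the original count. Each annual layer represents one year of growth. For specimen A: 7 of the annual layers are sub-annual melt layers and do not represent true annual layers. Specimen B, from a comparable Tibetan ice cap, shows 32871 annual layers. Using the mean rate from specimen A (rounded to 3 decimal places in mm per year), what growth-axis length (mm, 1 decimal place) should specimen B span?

690.3 mm

Specimen A: true annual layer count = 21672 − 7 + 8 = 21673.
A: Mean rate = 462.1 mm / 21673 years ≈ 0.021 mm/yr.
B's length ≈ 0.021 × 32871 = 690.3 mm.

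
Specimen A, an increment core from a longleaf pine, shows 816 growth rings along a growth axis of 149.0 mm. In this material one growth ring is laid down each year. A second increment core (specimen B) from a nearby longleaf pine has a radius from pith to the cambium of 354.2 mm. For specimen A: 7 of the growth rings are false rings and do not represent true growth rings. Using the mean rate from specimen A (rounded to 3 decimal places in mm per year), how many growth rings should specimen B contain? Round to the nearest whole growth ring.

1925 growth rings

Specimen A: true growth ring count = 816 − 7 = 809.
A: Mean rate = 149.0 mm / 809 years ≈ 0.184 mm/year.
B spans 354.2 / 0.184 = 1925.00 years ≈ 1925 growth rings.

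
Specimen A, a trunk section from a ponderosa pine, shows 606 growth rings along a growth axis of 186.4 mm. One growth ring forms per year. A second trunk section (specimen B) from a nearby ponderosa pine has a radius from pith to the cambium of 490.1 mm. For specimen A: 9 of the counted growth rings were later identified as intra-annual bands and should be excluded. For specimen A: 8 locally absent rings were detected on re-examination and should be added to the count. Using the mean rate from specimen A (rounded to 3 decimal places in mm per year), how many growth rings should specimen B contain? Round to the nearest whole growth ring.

1591 growth rings

Specimen A: after corrections the count is 606 − 9 + 8 = 605 growth rings.
A: Mean rate = 186.4 mm / 605 years ≈ 0.308 mm per year.
Specimen B: 490.1 mm / 0.308 mm per year = 1591.23 years ≈ 1591 growth rings.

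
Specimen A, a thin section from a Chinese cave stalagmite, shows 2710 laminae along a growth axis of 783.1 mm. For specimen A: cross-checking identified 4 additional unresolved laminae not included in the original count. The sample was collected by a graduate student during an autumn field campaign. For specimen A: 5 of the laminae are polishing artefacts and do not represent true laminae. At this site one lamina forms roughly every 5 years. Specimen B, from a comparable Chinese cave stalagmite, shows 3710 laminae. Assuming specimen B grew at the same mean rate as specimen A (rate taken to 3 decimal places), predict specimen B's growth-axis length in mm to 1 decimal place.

Specimen A: true lamina count = 2710 − 5 + 4 = 2709.
Specimen A: multiplying by 5 years per lamina: 2709 × 5 = 13545 years.
A: Mean rate = 783.1 mm / 13545 years ≈ 0.058 mm/yr.
Specimen B: at 5 years per lamina, 3710 × 5 = 18550 years. B's length ≈ 0.058 × 18550 = 1075.9 mm.

1075.9 mm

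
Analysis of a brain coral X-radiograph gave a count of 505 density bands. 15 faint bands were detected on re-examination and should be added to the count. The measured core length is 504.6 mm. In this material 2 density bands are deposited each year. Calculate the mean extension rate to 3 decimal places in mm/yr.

1.941 mm/yr

True density band count = 505 + 15 = 520.
520 density bands at 2 per year is 520 / 2 = 260 years.
504.6 mm over 260 years gives 504.6 / 260 ≈ 1.941 mm/yr.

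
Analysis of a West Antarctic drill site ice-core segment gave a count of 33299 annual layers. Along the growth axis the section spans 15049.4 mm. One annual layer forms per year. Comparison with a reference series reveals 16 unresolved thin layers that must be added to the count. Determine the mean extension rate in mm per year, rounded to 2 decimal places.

0.45 mm per year

After corrections the count is 33299 + 16 = 33315 annual layers.
Mean rate = 15049.4 mm / 33315 years ≈ 0.45 mm per year.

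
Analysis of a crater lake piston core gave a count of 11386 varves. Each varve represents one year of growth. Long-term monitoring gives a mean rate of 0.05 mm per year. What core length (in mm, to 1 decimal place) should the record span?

11386 years of growth are recorded.
Predicted length = 0.05 mm/year × 11386 years = 569.3 mm.

569.3 mm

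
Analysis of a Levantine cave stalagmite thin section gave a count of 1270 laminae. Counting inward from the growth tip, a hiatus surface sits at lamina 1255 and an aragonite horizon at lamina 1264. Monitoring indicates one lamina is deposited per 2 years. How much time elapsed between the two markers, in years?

18 years

The two markers are separated by 1264 − 1255 = 9 laminae.
At 2 years per lamina, 9 × 2 = 18 years.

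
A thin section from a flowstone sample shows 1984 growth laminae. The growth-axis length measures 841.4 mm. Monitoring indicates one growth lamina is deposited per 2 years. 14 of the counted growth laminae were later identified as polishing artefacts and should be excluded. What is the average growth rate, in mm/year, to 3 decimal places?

Adjusted count: 1984 − 14 = 1970 growth laminae.
Multiplying by 2 years per growth lamina: 1970 × 2 = 3940 years.
Extension rate ≈ 841.4 / 3940 = 0.214 mm/year.

0.214 mm/year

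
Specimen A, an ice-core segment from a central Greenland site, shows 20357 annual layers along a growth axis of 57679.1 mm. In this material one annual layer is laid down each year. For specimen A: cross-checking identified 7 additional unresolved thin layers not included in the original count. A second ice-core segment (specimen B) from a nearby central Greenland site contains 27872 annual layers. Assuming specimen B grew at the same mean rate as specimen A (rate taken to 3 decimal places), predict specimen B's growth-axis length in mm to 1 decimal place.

Specimen A: true annual layer count = 20357 + 7 = 20364.
A: Extension rate ≈ 57679.1 / 20364 = 2.832 mm per year.
Length of B = 2.832 × 27872 = 78933.5 mm.

78933.5 mm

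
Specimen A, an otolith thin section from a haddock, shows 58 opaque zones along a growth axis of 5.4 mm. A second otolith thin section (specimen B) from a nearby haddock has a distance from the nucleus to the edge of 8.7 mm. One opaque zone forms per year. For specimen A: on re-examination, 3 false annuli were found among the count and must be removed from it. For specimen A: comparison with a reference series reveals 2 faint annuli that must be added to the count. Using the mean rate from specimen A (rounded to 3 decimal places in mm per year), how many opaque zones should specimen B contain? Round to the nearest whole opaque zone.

92 opaque zones

Specimen A: adjusted count: 58 − 3 + 2 = 57 opaque zones.
A: Extension rate ≈ 5.4 / 57 = 0.095 mm/year.
Specimen B: 8.7 mm / 0.095 mm per year = 91.58 years ≈ 92 opaque zones.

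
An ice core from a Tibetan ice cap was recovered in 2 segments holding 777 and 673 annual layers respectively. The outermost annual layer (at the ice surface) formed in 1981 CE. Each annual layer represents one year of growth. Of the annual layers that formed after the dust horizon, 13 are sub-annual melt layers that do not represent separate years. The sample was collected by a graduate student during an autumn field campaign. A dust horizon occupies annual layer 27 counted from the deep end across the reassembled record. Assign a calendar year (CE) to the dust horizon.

571 CE

Total annual layers = 777 + 673 = 1450.
1450 − 27 = 1423 annual layers lie beyond the dust horizon toward the ice surface.
1423 − 13 false = 1410 true annual layers after the dust horizon.
1981 − 1410 = 571 CE.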